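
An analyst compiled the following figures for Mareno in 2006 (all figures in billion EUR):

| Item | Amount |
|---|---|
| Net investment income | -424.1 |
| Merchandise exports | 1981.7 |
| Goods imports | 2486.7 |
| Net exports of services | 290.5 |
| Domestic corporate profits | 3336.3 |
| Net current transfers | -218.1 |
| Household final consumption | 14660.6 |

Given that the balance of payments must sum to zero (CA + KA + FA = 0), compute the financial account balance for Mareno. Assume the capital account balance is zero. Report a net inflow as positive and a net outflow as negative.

Goods balance = 1981.7 - 2486.7 = -505.0
Services balance = 290.5
Trade balance (goods + services) = -505.0 + 290.5 = -214.5
Net primary income = -424.1
Net secondary income = -218.1
Current account = -214.5 + (-424.1) + (-218.1) = -856.7
Financial account = -(-856.7) = 856.7

856.7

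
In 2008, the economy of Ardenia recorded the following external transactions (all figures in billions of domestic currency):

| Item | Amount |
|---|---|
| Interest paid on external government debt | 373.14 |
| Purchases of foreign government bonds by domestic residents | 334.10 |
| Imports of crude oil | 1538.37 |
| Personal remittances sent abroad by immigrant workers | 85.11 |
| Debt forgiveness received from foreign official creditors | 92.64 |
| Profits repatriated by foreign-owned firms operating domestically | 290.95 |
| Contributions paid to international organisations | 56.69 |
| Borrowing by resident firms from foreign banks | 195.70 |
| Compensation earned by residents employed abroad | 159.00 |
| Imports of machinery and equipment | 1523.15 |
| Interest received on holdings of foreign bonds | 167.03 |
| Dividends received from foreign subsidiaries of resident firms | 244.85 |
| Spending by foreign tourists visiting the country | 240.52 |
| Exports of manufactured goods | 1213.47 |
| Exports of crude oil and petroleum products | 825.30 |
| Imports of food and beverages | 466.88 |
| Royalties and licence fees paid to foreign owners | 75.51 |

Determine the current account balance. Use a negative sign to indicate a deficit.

Goods: 825.30 + 1213.47 - 466.88 - 1538.37 - 1523.15 = -1489.63
Services: 240.52 - 75.51 = 165.01
Primary income: 159.00 - 290.95 + 244.85 + 167.03 - 373.14 = -93.21
Secondary income: -85.11 - 56.69 = -141.80
Current account = (-1489.63) + 165.01 + (-93.21) + (-141.80) = -1559.63
(Excluded from the current account — financial account: purchases of foreign government bonds by domestic residents 334.10, borrowing by resident firms from foreign banks 195.70; capital account: debt forgiveness received from foreign official creditors 92.64.)

-1559.63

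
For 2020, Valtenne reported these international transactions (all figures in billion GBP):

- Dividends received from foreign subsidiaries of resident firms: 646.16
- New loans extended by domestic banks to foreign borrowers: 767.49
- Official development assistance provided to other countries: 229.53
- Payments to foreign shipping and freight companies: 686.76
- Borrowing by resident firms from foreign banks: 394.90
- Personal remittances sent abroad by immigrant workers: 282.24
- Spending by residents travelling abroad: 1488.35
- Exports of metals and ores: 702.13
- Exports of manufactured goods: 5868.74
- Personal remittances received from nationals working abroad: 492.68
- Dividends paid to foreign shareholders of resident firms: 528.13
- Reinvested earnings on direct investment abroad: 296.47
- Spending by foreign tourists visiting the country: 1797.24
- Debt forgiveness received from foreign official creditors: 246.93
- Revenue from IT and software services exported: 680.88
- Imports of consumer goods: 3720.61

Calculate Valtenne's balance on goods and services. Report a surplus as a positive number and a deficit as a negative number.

3153.27

Goods: 702.13 - 3720.61 + 5868.74 = 2850.26
Services: 680.88 - 1488.35 + 1797.24 - 686.76 = 303.01
Trade balance = 2850.26 + 303.01 = 3153.27
(Excluded from the trade balance — primary income: dividends received from foreign subsidiaries of resident firms 646.16, dividends paid to foreign shareholders of resident firms 528.13, reinvested earnings on direct investment abroad 296.47; financial account: new loans extended by domestic banks to foreign borrowers 767.49, borrowing by resident firms from foreign banks 394.90; secondary income: official development assistance provided to other countries 229.53, personal remittances sent abroad by immigrant workers 282.24, personal remittances received from nationals working abroad 492.68; capital account: debt forgiveness received from foreign official creditors 246.93.)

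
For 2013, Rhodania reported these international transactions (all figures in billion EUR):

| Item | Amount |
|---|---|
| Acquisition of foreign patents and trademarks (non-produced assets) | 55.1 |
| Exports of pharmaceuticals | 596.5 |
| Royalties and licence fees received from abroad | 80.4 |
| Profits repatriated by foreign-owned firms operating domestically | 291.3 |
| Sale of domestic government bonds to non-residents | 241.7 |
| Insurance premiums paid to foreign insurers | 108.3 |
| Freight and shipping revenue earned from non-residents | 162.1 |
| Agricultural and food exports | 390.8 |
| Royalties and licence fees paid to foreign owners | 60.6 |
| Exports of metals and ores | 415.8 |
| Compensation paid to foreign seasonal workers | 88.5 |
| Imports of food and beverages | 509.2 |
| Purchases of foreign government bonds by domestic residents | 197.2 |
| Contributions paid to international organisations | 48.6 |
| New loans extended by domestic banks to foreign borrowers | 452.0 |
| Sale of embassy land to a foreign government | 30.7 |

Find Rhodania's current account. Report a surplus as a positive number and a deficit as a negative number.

539.1

Goods: 596.5 + 390.8 + 415.8 - 509.2 = 893.9
Services: -60.6 + 80.4 - 108.3 + 162.1 = 73.6
Primary income: -88.5 - 291.3 = -379.8
Secondary income: -48.6
Current account = 893.9 + 73.6 + (-379.8) + (-48.6) = 539.1
(Excluded from the current account — capital account: acquisition of foreign patents and trademarks (non-produced assets) 55.1, sale of embassy land to a foreign government 30.7; financial account: sale of domestic government bonds to non-residents 241.7, purchases of foreign government bonds by domestic residents 197.2, new loans extended by domestic banks to foreign borrowers 452.0.)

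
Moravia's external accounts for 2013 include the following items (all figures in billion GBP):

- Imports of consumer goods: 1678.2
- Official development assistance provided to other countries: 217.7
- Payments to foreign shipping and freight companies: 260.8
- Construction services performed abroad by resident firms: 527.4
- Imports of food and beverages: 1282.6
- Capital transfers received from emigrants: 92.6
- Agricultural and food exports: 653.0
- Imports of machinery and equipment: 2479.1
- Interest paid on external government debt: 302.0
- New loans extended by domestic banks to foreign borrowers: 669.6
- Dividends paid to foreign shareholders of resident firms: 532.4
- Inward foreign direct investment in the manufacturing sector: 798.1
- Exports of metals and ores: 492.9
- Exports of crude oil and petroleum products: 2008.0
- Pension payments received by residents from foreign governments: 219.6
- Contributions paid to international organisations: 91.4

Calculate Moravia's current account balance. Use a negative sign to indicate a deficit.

Goods: 2008.0 + 653.0 - 2479.1 - 1678.2 + 492.9 - 1282.6 = -2286.0
Services: -260.8 + 527.4 = 266.6
Primary income: -302.0 - 532.4 = -834.4
Secondary income: -91.4 - 217.7 + 219.6 = -89.5
Current account = (-2286.0) + 266.6 + (-834.4) + (-89.5) = -2943.3
(Excluded from the current account — capital account: capital transfers received from emigrants 92.6; financial account: new loans extended by domestic banks to foreign borrowers 669.6, inward foreign direct investment in the manufacturing sector 798.1.)

-2943.3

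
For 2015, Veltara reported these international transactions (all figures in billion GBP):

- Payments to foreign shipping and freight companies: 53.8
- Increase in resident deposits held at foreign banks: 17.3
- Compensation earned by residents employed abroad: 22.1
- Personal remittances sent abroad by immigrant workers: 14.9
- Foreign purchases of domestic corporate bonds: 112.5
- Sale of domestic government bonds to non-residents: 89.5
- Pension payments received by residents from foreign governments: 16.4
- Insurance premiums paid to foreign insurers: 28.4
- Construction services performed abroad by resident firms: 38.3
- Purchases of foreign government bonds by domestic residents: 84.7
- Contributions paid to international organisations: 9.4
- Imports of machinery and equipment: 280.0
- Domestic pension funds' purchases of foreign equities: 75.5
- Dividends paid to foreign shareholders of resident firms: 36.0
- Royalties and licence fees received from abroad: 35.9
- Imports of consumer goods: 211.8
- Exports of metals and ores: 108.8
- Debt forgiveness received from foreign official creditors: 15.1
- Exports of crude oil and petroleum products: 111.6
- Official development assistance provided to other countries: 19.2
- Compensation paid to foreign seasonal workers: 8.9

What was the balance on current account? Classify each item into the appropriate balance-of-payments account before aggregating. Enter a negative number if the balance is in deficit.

-329.3

Goods: -280.0 + 111.6 + 108.8 - 211.8 = -271.4
Services: 38.3 - 53.8 - 28.4 + 35.9 = -8.0
Primary income: -36.0 + 22.1 - 8.9 = -22.8
Secondary income: 16.4 - 9.4 - 14.9 - 19.2 = -27.1
Current account = (-271.4) + (-8.0) + (-22.8) + (-27.1) = -329.3
(Excluded from the current account — financial account: increase in resident deposits held at foreign banks 17.3, foreign purchases of domestic corporate bonds 112.5, sale of domestic government bonds to non-residents 89.5, purchases of foreign government bonds by domestic residents 84.7, domestic pension funds' purchases of foreign equities 75.5; capital account: debt forgiveness received from foreign official creditors 15.1.)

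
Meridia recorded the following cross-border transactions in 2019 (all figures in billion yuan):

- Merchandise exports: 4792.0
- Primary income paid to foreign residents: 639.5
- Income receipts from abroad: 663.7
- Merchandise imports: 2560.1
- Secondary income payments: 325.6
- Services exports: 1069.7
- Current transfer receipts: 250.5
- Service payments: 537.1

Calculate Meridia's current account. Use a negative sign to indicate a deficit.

2713.6

Goods balance = 4792.0 - 2560.1 = 2231.9
Services balance = 1069.7 - 537.1 = 532.6
Trade balance (goods + services) = 2231.9 + 532.6 = 2764.5
Net primary income = 663.7 - 639.5 = 24.2
Net secondary income = 250.5 - 325.6 = -75.1
Current account = 2764.5 + 24.2 + (-75.1) = 2713.6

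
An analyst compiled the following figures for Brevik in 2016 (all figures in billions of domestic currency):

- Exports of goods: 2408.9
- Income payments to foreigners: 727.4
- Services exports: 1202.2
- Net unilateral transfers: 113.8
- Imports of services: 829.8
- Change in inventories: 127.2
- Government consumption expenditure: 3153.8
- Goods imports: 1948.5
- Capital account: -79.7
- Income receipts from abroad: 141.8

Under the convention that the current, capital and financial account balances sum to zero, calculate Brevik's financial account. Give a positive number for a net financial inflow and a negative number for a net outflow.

-281.3

Goods balance = 2408.9 - 1948.5 = 460.4
Services balance = 1202.2 - 829.8 = 372.4
Trade balance (goods + services) = 460.4 + 372.4 = 832.8
Net primary income = 141.8 - 727.4 = -585.6
Net secondary income = 113.8
Current account = 832.8 + (-585.6) + 113.8 = 361.0
Financial account = -(361.0 + (-79.7)) = -281.3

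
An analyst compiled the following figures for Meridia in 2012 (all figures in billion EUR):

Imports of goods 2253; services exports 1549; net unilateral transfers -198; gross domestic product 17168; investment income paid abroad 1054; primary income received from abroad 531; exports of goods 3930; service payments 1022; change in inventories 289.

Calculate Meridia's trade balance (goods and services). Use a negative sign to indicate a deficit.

Goods balance = 3930 - 2253 = 1677
Services balance = 1549 - 1022 = 527
Trade balance (goods + services) = 1677 + 527 = 2204

2204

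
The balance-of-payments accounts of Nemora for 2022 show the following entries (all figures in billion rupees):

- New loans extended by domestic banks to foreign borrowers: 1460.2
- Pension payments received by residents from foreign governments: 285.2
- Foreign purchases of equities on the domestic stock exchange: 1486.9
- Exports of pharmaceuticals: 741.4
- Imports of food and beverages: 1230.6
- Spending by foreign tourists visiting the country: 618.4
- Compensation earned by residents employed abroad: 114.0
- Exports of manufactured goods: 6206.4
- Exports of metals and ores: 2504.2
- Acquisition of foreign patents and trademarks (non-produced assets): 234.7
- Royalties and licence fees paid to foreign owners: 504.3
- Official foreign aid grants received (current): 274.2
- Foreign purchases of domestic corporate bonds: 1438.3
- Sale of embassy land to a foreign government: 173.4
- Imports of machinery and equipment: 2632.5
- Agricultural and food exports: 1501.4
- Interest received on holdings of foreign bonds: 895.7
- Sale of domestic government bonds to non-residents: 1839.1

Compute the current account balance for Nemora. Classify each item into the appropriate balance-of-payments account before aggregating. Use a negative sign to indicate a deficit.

8773.5

Goods: -2632.5 + 741.4 + 6206.4 - 1230.6 + 2504.2 + 1501.4 = 7090.3
Services: -504.3 + 618.4 = 114.1
Primary income: 114.0 + 895.7 = 1009.7
Secondary income: 285.2 + 274.2 = 559.4
Current account = 7090.3 + 114.1 + 1009.7 + 559.4 = 8773.5
(Excluded from the current account — financial account: new loans extended by domestic banks to foreign borrowers 1460.2, foreign purchases of equities on the domestic stock exchange 1486.9, foreign purchases of domestic corporate bonds 1438.3, sale of domestic government bonds to non-residents 1839.1; capital account: acquisition of foreign patents and trademarks (non-produced assets) 234.7, sale of embassy land to a foreign government 173.4.)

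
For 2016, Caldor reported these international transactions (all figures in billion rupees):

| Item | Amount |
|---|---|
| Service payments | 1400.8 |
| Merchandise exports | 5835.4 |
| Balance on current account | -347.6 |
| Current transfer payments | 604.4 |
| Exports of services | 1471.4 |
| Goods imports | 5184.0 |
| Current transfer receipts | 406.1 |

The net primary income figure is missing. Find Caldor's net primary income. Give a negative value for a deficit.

Current account = goods balance + services balance + net primary income + net secondary income
Sum of the known components = 523.7
Net primary income = CA - (known components) = -347.6 - 523.7 = -871.3

-871.3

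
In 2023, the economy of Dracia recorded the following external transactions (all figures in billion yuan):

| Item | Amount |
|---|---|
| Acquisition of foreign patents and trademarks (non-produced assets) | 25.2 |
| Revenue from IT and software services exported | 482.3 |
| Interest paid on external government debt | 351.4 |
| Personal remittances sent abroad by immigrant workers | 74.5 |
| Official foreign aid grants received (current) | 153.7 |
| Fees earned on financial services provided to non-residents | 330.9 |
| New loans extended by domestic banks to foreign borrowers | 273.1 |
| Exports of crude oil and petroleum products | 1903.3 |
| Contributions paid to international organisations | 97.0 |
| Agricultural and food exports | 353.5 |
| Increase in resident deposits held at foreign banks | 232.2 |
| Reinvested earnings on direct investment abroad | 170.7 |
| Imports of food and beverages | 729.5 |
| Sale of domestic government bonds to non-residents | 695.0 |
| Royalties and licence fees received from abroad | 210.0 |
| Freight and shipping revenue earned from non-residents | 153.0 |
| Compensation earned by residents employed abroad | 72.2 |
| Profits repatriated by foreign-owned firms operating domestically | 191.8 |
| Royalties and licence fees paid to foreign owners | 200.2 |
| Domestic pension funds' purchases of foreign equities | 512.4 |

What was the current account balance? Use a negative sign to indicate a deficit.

2185.2

Goods: 1903.3 + 353.5 - 729.5 = 1527.3
Services: -200.2 + 330.9 + 210.0 + 482.3 + 153.0 = 976.0
Primary income: 72.2 - 191.8 + 170.7 - 351.4 = -300.3
Secondary income: -97.0 + 153.7 - 74.5 = -17.8
Current account = 1527.3 + 976.0 + (-300.3) + (-17.8) = 2185.2
(Excluded from the current account — capital account: acquisition of foreign patents and trademarks (non-produced assets) 25.2; financial account: new loans extended by domestic banks to foreign borrowers 273.1, increase in resident deposits held at foreign banks 232.2, sale of domestic government bonds to non-residents 695.0, domestic pension funds' purchases of foreign equities 512.4.)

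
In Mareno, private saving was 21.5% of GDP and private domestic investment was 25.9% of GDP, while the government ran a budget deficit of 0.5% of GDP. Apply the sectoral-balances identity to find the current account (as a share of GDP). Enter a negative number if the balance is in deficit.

By the sectoral-balances identity, CA = (S_private - I) + (T - G).
Private balance = 21.5 - 25.9 = -4.4
Government balance (T - G) = -0.5
CA = -4.4 + (-0.5) = -4.9

-4.9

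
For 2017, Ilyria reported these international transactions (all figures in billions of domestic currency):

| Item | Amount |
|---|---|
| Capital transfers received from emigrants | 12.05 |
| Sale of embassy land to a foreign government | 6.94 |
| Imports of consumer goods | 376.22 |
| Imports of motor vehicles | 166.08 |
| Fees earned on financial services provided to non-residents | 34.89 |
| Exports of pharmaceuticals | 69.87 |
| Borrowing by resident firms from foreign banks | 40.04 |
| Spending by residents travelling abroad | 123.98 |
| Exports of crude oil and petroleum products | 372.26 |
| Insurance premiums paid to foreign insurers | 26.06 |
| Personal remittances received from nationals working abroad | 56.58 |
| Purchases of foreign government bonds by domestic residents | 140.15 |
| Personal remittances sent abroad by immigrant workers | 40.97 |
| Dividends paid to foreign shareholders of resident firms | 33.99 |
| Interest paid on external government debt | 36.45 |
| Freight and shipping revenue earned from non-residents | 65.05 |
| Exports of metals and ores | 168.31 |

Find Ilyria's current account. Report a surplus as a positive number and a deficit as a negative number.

Goods: 69.87 - 166.08 + 372.26 + 168.31 - 376.22 = 68.14
Services: -26.06 + 34.89 + 65.05 - 123.98 = -50.10
Primary income: -36.45 - 33.99 = -70.44
Secondary income: 56.58 - 40.97 = 15.61
Current account = 68.14 + (-50.10) + (-70.44) + 15.61 = -36.79
(Excluded from the current account — capital account: capital transfers received from emigrants 12.05, sale of embassy land to a foreign government 6.94; financial account: borrowing by resident firms from foreign banks 40.04, purchases of foreign government bonds by domestic residents 140.15.)

-36.79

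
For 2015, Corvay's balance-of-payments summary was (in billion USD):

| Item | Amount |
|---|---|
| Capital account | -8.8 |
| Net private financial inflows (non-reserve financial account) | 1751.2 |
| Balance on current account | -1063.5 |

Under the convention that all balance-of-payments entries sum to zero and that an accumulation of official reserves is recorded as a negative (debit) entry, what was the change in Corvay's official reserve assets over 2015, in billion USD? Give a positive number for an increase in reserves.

678.9

Official reserve transactions balance = -((-1063.5) + (-8.8) + 1751.2) = -678.9
An accumulation of reserves is recorded as a debit (negative entry), so the change in the stock of reserves is the negative of that balance.
Change in official reserves = -(-678.9) = 678.9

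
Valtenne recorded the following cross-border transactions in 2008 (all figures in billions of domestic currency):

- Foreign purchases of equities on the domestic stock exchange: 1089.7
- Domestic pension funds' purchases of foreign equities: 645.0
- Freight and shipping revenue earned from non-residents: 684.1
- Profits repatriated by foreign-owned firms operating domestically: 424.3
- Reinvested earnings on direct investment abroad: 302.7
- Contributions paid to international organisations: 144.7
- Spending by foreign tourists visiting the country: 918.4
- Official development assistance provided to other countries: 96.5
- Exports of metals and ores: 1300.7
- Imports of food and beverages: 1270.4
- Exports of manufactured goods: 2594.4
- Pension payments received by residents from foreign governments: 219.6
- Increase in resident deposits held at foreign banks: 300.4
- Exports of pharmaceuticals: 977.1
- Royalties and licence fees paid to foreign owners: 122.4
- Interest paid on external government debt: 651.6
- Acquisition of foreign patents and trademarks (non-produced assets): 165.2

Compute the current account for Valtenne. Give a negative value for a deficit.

Goods: 977.1 + 2594.4 + 1300.7 - 1270.4 = 3601.8
Services: 684.1 - 122.4 + 918.4 = 1480.1
Primary income: -651.6 - 424.3 + 302.7 = -773.2
Secondary income: -96.5 - 144.7 + 219.6 = -21.6
Current account = 3601.8 + 1480.1 + (-773.2) + (-21.6) = 4287.1
(Excluded from the current account — financial account: foreign purchases of equities on the domestic stock exchange 1089.7, domestic pension funds' purchases of foreign equities 645.0, increase in resident deposits held at foreign banks 300.4; capital account: acquisition of foreign patents and trademarks (non-produced assets) 165.2.)

4287.1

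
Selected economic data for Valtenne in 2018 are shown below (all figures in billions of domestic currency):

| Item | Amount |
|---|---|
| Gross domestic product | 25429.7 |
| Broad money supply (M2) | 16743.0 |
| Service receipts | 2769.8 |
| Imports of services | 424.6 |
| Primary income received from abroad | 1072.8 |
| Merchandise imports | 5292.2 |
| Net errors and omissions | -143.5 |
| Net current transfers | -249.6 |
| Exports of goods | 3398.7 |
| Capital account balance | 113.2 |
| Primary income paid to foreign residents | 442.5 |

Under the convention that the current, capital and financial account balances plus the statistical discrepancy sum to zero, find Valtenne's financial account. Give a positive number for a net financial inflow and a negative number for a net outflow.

Goods balance = 3398.7 - 5292.2 = -1893.5
Services balance = 2769.8 - 424.6 = 2345.2
Trade balance (goods + services) = -1893.5 + 2345.2 = 451.7
Net primary income = 1072.8 - 442.5 = 630.3
Net secondary income = -249.6
Current account = 451.7 + 630.3 + (-249.6) = 832.4
Financial account = -(832.4 + 113.2 + (-143.5)) = -802.1

-802.1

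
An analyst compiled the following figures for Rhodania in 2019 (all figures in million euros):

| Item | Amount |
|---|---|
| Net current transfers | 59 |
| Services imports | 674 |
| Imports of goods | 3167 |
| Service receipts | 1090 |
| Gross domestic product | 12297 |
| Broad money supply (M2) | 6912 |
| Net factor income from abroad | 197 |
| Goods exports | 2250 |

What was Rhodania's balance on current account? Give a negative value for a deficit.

Goods balance = 2250 - 3167 = -917
Services balance = 1090 - 674 = 416
Trade balance (goods + services) = -917 + 416 = -501
Net primary income = 197
Net secondary income = 59
Current account = -501 + 197 + 59 = -245

-245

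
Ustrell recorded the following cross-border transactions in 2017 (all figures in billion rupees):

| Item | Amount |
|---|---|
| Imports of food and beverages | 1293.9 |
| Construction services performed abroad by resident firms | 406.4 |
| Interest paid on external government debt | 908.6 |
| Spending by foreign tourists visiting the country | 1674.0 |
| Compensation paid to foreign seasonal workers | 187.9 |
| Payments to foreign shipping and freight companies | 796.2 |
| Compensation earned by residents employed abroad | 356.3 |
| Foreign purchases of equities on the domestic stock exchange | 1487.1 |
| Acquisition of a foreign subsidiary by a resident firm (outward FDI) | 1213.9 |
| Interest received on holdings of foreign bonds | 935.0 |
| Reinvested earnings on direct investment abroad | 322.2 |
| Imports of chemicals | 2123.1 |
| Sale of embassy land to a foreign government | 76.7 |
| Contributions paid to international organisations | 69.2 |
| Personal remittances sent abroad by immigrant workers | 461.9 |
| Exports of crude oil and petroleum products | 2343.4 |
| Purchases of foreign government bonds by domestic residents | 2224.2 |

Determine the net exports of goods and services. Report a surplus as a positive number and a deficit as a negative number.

Goods: 2343.4 - 1293.9 - 2123.1 = -1073.6
Services: 1674.0 - 796.2 + 406.4 = 1284.2
Trade balance = -1073.6 + 1284.2 = 210.6
(Excluded from the trade balance — primary income: interest paid on external government debt 908.6, compensation paid to foreign seasonal workers 187.9, compensation earned by residents employed abroad 356.3, interest received on holdings of foreign bonds 935.0, reinvested earnings on direct investment abroad 322.2; financial account: foreign purchases of equities on the domestic stock exchange 1487.1, acquisition of a foreign subsidiary by a resident firm (outward FDI) 1213.9, purchases of foreign government bonds by domestic residents 2224.2; capital account: sale of embassy land to a foreign government 76.7; secondary income: contributions paid to international organisations 69.2, personal remittances sent abroad by immigrant workers 461.9.)

210.6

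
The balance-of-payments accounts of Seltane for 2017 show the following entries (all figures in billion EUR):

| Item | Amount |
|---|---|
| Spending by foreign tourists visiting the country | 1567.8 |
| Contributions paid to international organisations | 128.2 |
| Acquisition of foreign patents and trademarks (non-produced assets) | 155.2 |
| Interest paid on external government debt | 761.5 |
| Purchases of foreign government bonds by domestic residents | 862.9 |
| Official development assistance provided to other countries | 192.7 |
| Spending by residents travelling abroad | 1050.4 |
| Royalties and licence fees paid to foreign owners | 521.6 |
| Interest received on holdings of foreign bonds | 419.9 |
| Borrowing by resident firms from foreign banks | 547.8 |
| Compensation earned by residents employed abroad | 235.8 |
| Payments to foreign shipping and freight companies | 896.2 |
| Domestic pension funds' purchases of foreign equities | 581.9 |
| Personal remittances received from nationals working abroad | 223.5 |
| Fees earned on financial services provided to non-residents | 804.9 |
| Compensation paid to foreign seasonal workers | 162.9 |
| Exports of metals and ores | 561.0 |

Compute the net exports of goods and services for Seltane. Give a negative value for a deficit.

465.5

Goods: 561.0
Services: -521.6 + 1567.8 - 1050.4 - 896.2 + 804.9 = -95.5
Trade balance = 561.0 + (-95.5) = 465.5
(Excluded from the trade balance — secondary income: contributions paid to international organisations 128.2, official development assistance provided to other countries 192.7, personal remittances received from nationals working abroad 223.5; capital account: acquisition of foreign patents and trademarks (non-produced assets) 155.2; primary income: interest paid on external government debt 761.5, interest received on holdings of foreign bonds 419.9, compensation earned by residents employed abroad 235.8, compensation paid to foreign seasonal workers 162.9; financial account: purchases of foreign government bonds by domestic residents 862.9, borrowing by resident firms from foreign banks 547.8, domestic pension funds' purchases of foreign equities 581.9.)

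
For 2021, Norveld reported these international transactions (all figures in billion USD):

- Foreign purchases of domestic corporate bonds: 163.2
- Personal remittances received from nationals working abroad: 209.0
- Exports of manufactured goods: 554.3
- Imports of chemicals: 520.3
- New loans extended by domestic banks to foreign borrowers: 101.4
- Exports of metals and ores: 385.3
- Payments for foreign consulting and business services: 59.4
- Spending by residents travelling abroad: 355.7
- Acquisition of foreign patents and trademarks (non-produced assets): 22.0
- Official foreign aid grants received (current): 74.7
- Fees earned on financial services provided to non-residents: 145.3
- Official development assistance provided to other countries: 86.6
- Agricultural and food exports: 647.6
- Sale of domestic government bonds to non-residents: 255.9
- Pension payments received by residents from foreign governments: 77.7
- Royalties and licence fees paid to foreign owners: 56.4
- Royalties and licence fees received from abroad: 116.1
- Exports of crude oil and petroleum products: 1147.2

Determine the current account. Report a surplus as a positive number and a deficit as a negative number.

2278.8

Goods: 647.6 + 1147.2 + 385.3 + 554.3 - 520.3 = 2214.1
Services: 145.3 - 56.4 - 59.4 + 116.1 - 355.7 = -210.1
Secondary income: -86.6 + 74.7 + 77.7 + 209.0 = 274.8
Current account = 2214.1 + (-210.1) + 274.8 = 2278.8
(Excluded from the current account — financial account: foreign purchases of domestic corporate bonds 163.2, new loans extended by domestic banks to foreign borrowers 101.4, sale of domestic government bonds to non-residents 255.9; capital account: acquisition of foreign patents and trademarks (non-produced assets) 22.0.)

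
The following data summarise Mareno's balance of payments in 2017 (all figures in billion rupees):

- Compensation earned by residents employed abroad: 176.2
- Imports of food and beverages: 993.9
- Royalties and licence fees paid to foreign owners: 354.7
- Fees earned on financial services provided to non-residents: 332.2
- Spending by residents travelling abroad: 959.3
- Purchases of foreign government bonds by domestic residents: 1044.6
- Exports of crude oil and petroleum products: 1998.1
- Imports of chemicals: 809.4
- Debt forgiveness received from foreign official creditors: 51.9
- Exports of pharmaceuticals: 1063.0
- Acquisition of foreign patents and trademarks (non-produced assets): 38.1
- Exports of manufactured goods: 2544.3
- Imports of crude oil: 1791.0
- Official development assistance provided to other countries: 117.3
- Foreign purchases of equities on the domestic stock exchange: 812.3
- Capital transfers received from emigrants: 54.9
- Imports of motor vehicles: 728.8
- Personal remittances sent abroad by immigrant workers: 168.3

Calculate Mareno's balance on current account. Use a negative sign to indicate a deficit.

Goods: 1063.0 - 993.9 - 809.4 + 2544.3 - 1791.0 - 728.8 + 1998.1 = 1282.3
Services: -959.3 - 354.7 + 332.2 = -981.8
Primary income: 176.2
Secondary income: -168.3 - 117.3 = -285.6
Current account = 1282.3 + (-981.8) + 176.2 + (-285.6) = 191.1
(Excluded from the current account — financial account: purchases of foreign government bonds by domestic residents 1044.6, foreign purchases of equities on the domestic stock exchange 812.3; capital account: debt forgiveness received from foreign official creditors 51.9, acquisition of foreign patents and trademarks (non-produced assets) 38.1, capital transfers received from emigrants 54.9.)

191.1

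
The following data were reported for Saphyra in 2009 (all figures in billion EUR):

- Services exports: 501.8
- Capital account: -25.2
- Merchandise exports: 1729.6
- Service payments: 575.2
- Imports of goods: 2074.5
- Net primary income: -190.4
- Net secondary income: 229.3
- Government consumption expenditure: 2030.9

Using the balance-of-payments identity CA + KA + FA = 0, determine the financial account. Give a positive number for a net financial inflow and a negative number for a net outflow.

404.6

Goods balance = 1729.6 - 2074.5 = -344.9
Services balance = 501.8 - 575.2 = -73.4
Trade balance (goods + services) = -344.9 + (-73.4) = -418.3
Net primary income = -190.4
Net secondary income = 229.3
Current account = -418.3 + (-190.4) + 229.3 = -379.4
Financial account = -(-379.4 + (-25.2)) = 404.6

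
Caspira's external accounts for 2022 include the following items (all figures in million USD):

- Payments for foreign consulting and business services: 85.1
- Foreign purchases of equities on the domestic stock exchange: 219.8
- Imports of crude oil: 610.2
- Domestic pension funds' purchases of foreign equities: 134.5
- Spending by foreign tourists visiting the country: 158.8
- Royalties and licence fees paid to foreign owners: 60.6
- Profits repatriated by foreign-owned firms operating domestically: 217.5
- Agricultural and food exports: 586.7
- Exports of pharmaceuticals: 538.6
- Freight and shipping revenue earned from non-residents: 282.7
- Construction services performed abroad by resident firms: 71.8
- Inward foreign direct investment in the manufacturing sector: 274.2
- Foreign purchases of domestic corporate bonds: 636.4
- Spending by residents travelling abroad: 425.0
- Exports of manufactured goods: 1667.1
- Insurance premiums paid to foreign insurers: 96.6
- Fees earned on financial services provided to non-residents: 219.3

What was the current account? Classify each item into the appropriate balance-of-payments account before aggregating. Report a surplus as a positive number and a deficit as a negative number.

2030.0

Goods: 538.6 - 610.2 + 586.7 + 1667.1 = 2182.2
Services: -85.1 + 158.8 - 96.6 + 71.8 - 60.6 + 219.3 + 282.7 - 425.0 = 65.3
Primary income: -217.5
Current account = 2182.2 + 65.3 + (-217.5) = 2030.0
(Excluded from the current account — financial account: foreign purchases of equities on the domestic stock exchange 219.8, domestic pension funds' purchases of foreign equities 134.5, inward foreign direct investment in the manufacturing sector 274.2, foreign purchases of domestic corporate bonds 636.4.)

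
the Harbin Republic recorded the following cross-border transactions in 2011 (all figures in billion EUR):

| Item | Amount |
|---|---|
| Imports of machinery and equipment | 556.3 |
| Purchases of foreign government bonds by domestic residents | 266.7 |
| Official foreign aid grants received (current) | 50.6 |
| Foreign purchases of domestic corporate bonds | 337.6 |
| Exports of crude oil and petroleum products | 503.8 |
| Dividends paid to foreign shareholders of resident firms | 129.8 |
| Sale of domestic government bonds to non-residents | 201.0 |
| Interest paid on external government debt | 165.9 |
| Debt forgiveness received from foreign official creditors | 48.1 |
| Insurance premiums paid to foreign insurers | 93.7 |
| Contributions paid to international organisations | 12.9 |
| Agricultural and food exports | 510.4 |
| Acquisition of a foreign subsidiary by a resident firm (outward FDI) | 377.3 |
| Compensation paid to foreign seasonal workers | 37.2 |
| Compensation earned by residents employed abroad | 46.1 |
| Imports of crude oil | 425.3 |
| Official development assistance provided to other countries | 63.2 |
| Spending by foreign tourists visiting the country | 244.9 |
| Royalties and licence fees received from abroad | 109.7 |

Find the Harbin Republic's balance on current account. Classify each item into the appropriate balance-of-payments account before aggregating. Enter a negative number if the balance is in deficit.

-18.8

Goods: 510.4 + 503.8 - 556.3 - 425.3 = 32.6
Services: 244.9 - 93.7 + 109.7 = 260.9
Primary income: 46.1 - 37.2 - 165.9 - 129.8 = -286.8
Secondary income: -63.2 - 12.9 + 50.6 = -25.5
Current account = 32.6 + 260.9 + (-286.8) + (-25.5) = -18.8
(Excluded from the current account — financial account: purchases of foreign government bonds by domestic residents 266.7, foreign purchases of domestic corporate bonds 337.6, sale of domestic government bonds to non-residents 201.0, acquisition of a foreign subsidiary by a resident firm (outward FDI) 377.3; capital account: debt forgiveness received from foreign official creditors 48.1.)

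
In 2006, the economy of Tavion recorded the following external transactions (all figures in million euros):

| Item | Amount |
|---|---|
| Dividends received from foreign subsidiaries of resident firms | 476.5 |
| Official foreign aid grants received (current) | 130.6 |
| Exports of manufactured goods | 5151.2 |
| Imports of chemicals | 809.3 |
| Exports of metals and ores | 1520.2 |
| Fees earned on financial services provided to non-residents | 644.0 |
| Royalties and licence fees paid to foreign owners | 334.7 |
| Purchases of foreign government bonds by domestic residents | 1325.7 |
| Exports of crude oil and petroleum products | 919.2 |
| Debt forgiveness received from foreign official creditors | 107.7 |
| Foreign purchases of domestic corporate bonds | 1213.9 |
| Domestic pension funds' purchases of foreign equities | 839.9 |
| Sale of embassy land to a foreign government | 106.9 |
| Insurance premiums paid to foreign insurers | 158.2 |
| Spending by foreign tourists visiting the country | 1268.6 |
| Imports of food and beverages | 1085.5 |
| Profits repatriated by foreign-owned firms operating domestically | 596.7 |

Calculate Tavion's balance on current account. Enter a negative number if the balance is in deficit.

Goods: 1520.2 + 919.2 - 809.3 - 1085.5 + 5151.2 = 5695.8
Services: -334.7 + 644.0 + 1268.6 - 158.2 = 1419.7
Primary income: -596.7 + 476.5 = -120.2
Secondary income: 130.6
Current account = 5695.8 + 1419.7 + (-120.2) + 130.6 = 7125.9
(Excluded from the current account — financial account: purchases of foreign government bonds by domestic residents 1325.7, foreign purchases of domestic corporate bonds 1213.9, domestic pension funds' purchases of foreign equities 839.9; capital account: debt forgiveness received from foreign official creditors 107.7, sale of embassy land to a foreign government 106.9.)

7125.9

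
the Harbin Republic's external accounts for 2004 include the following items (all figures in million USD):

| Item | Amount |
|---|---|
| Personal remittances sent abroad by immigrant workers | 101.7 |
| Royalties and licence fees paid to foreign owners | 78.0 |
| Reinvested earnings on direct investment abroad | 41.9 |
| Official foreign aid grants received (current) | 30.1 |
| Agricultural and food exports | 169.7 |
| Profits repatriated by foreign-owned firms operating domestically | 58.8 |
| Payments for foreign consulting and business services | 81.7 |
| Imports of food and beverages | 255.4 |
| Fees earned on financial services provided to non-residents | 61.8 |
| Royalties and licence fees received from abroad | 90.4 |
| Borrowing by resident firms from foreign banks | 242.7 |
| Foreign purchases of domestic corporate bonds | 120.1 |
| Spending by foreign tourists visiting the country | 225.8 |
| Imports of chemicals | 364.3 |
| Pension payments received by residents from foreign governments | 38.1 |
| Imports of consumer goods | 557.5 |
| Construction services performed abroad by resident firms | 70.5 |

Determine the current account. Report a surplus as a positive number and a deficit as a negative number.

Goods: -255.4 + 169.7 - 364.3 - 557.5 = -1007.5
Services: 225.8 + 70.5 + 90.4 + 61.8 - 81.7 - 78.0 = 288.8
Primary income: -58.8 + 41.9 = -16.9
Secondary income: 38.1 + 30.1 - 101.7 = -33.5
Current account = (-1007.5) + 288.8 + (-16.9) + (-33.5) = -769.1
(Excluded from the current account — financial account: borrowing by resident firms from foreign banks 242.7, foreign purchases of domestic corporate bonds 120.1.)

-769.1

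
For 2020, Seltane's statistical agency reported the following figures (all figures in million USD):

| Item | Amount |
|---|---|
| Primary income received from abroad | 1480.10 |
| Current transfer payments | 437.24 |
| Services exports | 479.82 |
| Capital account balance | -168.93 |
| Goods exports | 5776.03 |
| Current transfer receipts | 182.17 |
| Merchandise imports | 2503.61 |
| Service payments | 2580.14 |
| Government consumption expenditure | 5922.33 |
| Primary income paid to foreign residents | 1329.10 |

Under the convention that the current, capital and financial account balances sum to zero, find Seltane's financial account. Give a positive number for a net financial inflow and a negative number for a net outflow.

-899.10

Goods balance = 5776.03 - 2503.61 = 3272.42
Services balance = 479.82 - 2580.14 = -2100.32
Trade balance (goods + services) = 3272.42 + (-2100.32) = 1172.10
Net primary income = 1480.10 - 1329.10 = 151.00
Net secondary income = 182.17 - 437.24 = -255.07
Current account = 1172.10 + 151.00 + (-255.07) = 1068.03
Financial account = -(1068.03 + (-168.93)) = -899.10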